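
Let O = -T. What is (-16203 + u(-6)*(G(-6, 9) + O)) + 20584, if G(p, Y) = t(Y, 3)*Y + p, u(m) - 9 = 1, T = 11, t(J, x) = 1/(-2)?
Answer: 4166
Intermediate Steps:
t(J, x) = -1/2
u(m) = 10 (u(m) = 9 + 1 = 10)
G(p, Y) = p - Y/2 (G(p, Y) = -Y/2 + p = p - Y/2)
O = -11 (O = -1*11 = -11)
(-16203 + u(-6)*(G(-6, 9) + O)) + 20584 = (-16203 + 10*((-6 - 1/2*9) - 11)) + 20584 = (-16203 + 10*((-6 - 9/2) - 11)) + 20584 = (-16203 + 10*(-21/2 - 11)) + 20584 = (-16203 + 10*(-43/2)) + 20584 = (-16203 - 215) + 20584 = -16418 + 20584 = 4166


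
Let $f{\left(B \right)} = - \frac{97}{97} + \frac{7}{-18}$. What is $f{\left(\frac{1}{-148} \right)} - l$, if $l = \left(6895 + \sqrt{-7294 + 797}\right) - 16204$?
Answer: $\frac{167537}{18} - i \sqrt{6497} \approx 9307.6 - 80.604 i$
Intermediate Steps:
$f{\left(B \right)} = - \frac{25}{18}$ ($f{\left(B \right)} = \left(-97\right) \frac{1}{97} + 7 \left(- \frac{1}{18}\right) = -1 - \frac{7}{18} = - \frac{25}{18}$)
$l = -9309 + i \sqrt{6497}$ ($l = \left(6895 + \sqrt{-6497}\right) - 16204 = \left(6895 + i \sqrt{6497}\right) - 16204 = -9309 + i \sqrt{6497} \approx -9309.0 + 80.604 i$)
$f{\left(\frac{1}{-148} \right)} - l = - \frac{25}{18} - \left(-9309 + i \sqrt{6497}\right) = - \frac{25}{18} + \left(9309 - i \sqrt{6497}\right) = \frac{167537}{18} - i \sqrt{6497}$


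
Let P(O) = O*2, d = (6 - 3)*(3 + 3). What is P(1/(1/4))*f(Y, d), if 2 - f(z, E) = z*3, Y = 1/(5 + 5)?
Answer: 68/5 ≈ 13.600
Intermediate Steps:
d = 18 (d = 3*6 = 18)
Y = 1/10 ≈ 0.10000
f(z, E) = 2 - 3*z (f(z, E) = 2 - z*3 = 2 - 3*z)
P(O) = 2*O
P(1/(1/4))*f(Y, d) = (2/(1/4))*(2 - 3*1/10) = (2/(1/4))*(2 - 3/10) = (2*4)*(17/10) = 8*(17/10) = 68/5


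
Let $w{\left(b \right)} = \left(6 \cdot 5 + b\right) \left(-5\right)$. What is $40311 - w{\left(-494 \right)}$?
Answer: $37991$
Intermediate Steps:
$w{\left(b \right)} = -150 - 5 b$ ($w{\left(b \right)} = \left(30 + b\right) \left(-5\right) = -150 - 5 b$)
$40311 - w{\left(-494 \right)} = 40311 - \left(-150 - -2470\right) = 40311 - \left(-150 + 2470\right) = 40311 - 2320 = 37991$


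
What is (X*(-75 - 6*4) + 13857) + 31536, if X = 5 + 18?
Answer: 43116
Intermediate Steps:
X = 23
(X*(-75 - 6*4) + 13857) + 31536 = (23*(-75 - 6*4) + 13857) + 31536 = (23*(-75 - 24) + 13857) + 31536 = (23*(-99) + 13857) + 31536 = (-2277 + 13857) + 31536 = 11580 + 31536 = 43116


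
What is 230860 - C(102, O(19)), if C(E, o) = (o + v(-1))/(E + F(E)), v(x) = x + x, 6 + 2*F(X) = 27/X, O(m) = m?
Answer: 1556226104/6741 ≈ 2.3086e+5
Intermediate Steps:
F(X) = -3 + 27/(2*X) (F(X) = -3 + (27/X)/2 = -3 + 27/(2*X))
v(x) = 2*x
C(E, o) = (-2 + o)/(-3 + E + 27/(2*E)) (C(E, o) = (o + 2*(-1))/(E + (-3 + 27/(2*E))) = (o - 2)/(-3 + E + 27/(2*E)) = (-2 + o)/(-3 + E + 27/(2*E)))
230860 - C(102, O(19)) = 230860 - 2*102*(-2 + 19)/(27 + 2*102*(-3 + 102)) = 230860 - 2*102*17/(27 + 2*102*99) = 230860 - 2*102*17/(27 + 20196) = 230860 - 2*102*17/20223 = 230860 - 1*1156/6741 = 230860 - 1156/6741 = 1556226104/6741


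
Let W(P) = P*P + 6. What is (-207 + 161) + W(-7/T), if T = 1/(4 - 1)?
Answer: 401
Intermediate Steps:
T = 1/3 ≈ 0.33333
W(P) = 6 + P**2 (W(P) = P**2 + 6 = 6 + P**2)
(-207 + 161) + W(-7/T) = (-207 + 161) + (6 + (-7/1/3)**2) = -46 + (6 + (-7*3)**2) = -46 + (6 + (-21)**2) = -46 + (6 + 441) = -46 + 447 = 401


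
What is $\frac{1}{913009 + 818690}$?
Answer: $\frac{1}{1731699} \approx 5.7747 \cdot 10^{-7}$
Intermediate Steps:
$\frac{1}{913009 + 818690} = \frac{1}{1731699}$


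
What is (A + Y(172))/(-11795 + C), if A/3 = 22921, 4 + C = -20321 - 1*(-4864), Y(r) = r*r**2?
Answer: -5157211/27256 ≈ -189.21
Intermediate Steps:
Y(r) = r**3
C = -15461 (C = -4 + (-20321 - 1*(-4864)) = -4 + (-20321 + 4864) = -4 - 15457 = -15461)
A = 68763 (A = 3*22921 = 68763)
(A + Y(172))/(-11795 + C) = (68763 + 172**3)/(-11795 - 15461) = (68763 + 5088448)/(-27256) = 5157211*(-1/27256) = -5157211/27256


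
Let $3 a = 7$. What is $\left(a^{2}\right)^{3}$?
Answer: $\frac{117649}{729} \approx 161.38$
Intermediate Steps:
$a = \frac{7}{3}$ ($a = \frac{1}{3} \cdot 7 = \frac{7}{3} \approx 2.3333$)
$\left(a^{2}\right)^{3} = \left(\left(\frac{7}{3}\right)^{2}\right)^{3} = \left(\frac{49}{9}\right)^{3} = \frac{117649}{729}$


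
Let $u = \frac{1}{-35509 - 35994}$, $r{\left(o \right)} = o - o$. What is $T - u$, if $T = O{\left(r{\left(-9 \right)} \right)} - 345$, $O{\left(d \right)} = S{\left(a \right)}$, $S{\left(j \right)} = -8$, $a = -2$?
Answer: $- \frac{25240558}{71503} \approx -353.0$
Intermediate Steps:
$r{\left(o \right)} = 0$
$O{\left(d \right)} = -8$
$u = - \frac{1}{71503}$ ($u = \frac{1}{-71503} = - \frac{1}{71503} \approx -1.3985 \cdot 10^{-5}$)
$T = -353$ ($T = -8 - 345 = -353$)
$T - u = -353 - - \frac{1}{71503} = -353 + \frac{1}{71503} = - \frac{25240558}{71503}$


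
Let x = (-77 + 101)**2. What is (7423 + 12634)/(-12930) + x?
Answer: 7427623/12930 ≈ 574.45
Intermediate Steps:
x = 576 (x = 24**2 = 576)
(7423 + 12634)/(-12930) + x = (7423 + 12634)/(-12930) + 576 = 20057*(-1/12930) + 576 = -20057/12930 + 576 = 7427623/12930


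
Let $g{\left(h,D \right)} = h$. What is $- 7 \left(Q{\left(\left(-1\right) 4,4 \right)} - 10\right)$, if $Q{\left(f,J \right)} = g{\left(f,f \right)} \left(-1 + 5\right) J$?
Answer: $518$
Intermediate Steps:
$Q{\left(f,J \right)} = 4 J f$ ($Q{\left(f,J \right)} = f \left(-1 + 5\right) J = f 4 J = 4 f J = 4 J f$)
$- 7 \left(Q{\left(\left(-1\right) 4,4 \right)} - 10\right) = - 7 \left(4 \cdot 4 \left(\left(-1\right) 4\right) - 10\right) = - 7 \left(4 \cdot 4 \left(-4\right) - 10\right) = - 7 \left(-64 - 10\right) = \left(-7\right) \left(-74\right) = 518$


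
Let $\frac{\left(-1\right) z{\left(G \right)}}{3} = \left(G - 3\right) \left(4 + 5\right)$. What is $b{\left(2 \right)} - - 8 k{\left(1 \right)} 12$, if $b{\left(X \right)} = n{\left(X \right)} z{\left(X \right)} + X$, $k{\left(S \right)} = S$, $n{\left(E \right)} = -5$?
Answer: $-37$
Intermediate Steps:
$z{\left(G \right)} = 81 - 27 G$ ($z{\left(G \right)} = - 3 \left(G - 3\right) \left(4 + 5\right) = - 3 \left(-3 + G\right) 9 = - 3 \left(-27 + 9 G\right) = 81 - 27 G$)
$b{\left(X \right)} = -405 + 136 X$ ($b{\left(X \right)} = - 5 \left(81 - 27 X\right) + X = \left(-405 + 135 X\right) + X = -405 + 136 X$)
$b{\left(2 \right)} - - 8 k{\left(1 \right)} 12 = \left(-405 + 136 \cdot 2\right) - \left(-8\right) 1 \cdot 12 = \left(-405 + 272\right) - \left(-8\right) 12 = -133 - -96 = -133 + 96 = -37$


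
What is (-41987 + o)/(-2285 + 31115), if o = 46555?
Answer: 2284/14415 ≈ 0.15845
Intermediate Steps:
(-41987 + o)/(-2285 + 31115) = (-41987 + 46555)/(-2285 + 31115) = 4568/28830 = 4568*(1/28830) = 2284/14415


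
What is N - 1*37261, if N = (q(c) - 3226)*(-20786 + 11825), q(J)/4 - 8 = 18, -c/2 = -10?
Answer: 27938981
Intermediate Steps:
c = 20 (c = -2*(-10) = 20)
q(J) = 104 (q(J) = 32 + 4*18 = 32 + 72 = 104)
N = 27976242 (N = (104 - 3226)*(-20786 + 11825) = -3122*(-8961) = 27976242)
N - 1*37261 = 27976242 - 1*37261 = 27976242 - 37261 = 27938981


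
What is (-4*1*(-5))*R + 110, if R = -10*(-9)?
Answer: 1910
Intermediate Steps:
R = 90
(-4*1*(-5))*R + 110 = (-4*1*(-5))*90 + 110 = -4*(-5)*90 + 110 = 20*90 + 110 = 1800 + 110 = 1910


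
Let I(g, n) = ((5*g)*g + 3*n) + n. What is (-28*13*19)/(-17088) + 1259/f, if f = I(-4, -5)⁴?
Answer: 466942051/1153440000 ≈ 0.40483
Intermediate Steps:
I(g, n) = 4*n + 5*g² (I(g, n) = (5*g² + 3*n) + n = (3*n + 5*g²) + n = 4*n + 5*g²)
f = 12960000 (f = (4*(-5) + 5*(-4)²)⁴ = (-20 + 5*16)⁴ = (-20 + 80)⁴ = 60⁴ = 12960000)
(-28*13*19)/(-17088) + 1259/f = (-28*13*19)/(-17088) + 1259/12960000 = -364*19*(-1/17088) + 1259*(1/12960000) = -6916*(-1/17088) + 1259/12960000 = 1729/4272 + 1259/12960000 = 466942051/1153440000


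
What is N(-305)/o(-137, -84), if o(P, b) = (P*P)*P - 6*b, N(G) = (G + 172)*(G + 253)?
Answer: -6916/2570849 ≈ -0.0026902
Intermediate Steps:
N(G) = (172 + G)*(253 + G)
o(P, b) = P³ - 6*b (o(P, b) = P²*P - 6*b = P³ - 6*b)
N(-305)/o(-137, -84) = (43516 + (-305)² + 425*(-305))/((-137)³ - 6*(-84)) = (43516 + 93025 - 129625)/(-2571353 + 504) = 6916/(-2570849) = 6916*(-1/2570849) = -6916/2570849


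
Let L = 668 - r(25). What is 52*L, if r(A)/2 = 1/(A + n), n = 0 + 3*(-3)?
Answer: 69459/2 ≈ 34730.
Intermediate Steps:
n = -9 (n = 0 - 9 = -9)
r(A) = 2/(-9 + A) (r(A) = 2/(A - 9) = 2/(-9 + A))
L = 5343/8 (L = 668 - 2/(-9 + 25) = 668 - 2/16 = 668 - 1*⅛ = 668 - ⅛ = 5343/8 ≈ 667.88)
52*L = 52*(5343/8) = 69459/2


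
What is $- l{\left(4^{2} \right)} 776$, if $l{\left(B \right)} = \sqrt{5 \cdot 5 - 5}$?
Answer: $- 1552 \sqrt{5} \approx -3470.4$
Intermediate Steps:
$l{\left(B \right)} = 2 \sqrt{5}$ ($l{\left(B \right)} = \sqrt{25 - 5} = \sqrt{20} = 2 \sqrt{5}$)
$- l{\left(4^{2} \right)} 776 = - 2 \sqrt{5} \cdot 776 = - 1552 \sqrt{5}$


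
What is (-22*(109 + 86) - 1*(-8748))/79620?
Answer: 743/13270 ≈ 0.055991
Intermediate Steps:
(-22*(109 + 86) - 1*(-8748))/79620 = (-22*195 + 8748)*(1/79620) = (-4290 + 8748)*(1/79620) = 4458*(1/79620) = 743/13270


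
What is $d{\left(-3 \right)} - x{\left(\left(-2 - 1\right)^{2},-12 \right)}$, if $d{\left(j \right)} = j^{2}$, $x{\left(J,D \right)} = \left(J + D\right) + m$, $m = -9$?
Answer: $21$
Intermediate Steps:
$x{\left(J,D \right)} = -9 + D + J$ ($x{\left(J,D \right)} = \left(J + D\right) - 9 = \left(D + J\right) - 9 = -9 + D + J$)
$d{\left(-3 \right)} - x{\left(\left(-2 - 1\right)^{2},-12 \right)} = \left(-3\right)^{2} - \left(-9 - 12 + \left(-2 - 1\right)^{2}\right) = 9 - \left(-9 - 12 + \left(-3\right)^{2}\right) = 9 - \left(-9 - 12 + 9\right) = 9 - -12 = 9 + 12 = 21$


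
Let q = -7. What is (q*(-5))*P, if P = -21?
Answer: -735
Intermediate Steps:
(q*(-5))*P = -7*(-5)*(-21) = 35*(-21) = -735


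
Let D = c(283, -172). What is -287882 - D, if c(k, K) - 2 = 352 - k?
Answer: -287953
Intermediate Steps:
c(k, K) = 354 - k (c(k, K) = 2 + (352 - k) = 354 - k)
D = 71 (D = 354 - 1*283 = 354 - 283 = 71)
-287882 - D = -287882 - 1*71 = -287882 - 71 = -287953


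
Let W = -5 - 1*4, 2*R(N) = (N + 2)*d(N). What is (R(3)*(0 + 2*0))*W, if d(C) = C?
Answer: 0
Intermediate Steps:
R(N) = N*(2 + N)/2 (R(N) = ((N + 2)*N)/2 = ((2 + N)*N)/2 = (N*(2 + N))/2 = N*(2 + N)/2)
W = -9 (W = -5 - 4 = -9)
(R(3)*(0 + 2*0))*W = (((1/2)*3*(2 + 3))*(0 + 2*0))*(-9) = (((1/2)*3*5)*(0 + 0))*(-9) = ((15/2)*0)*(-9) = 0*(-9) = 0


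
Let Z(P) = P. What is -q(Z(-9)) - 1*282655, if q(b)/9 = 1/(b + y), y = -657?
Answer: -20916469/74 ≈ -2.8266e+5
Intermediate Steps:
q(b) = 9/(-657 + b) (q(b) = 9/(b - 657) = 9/(-657 + b))
-q(Z(-9)) - 1*282655 = -9/(-657 - 9) - 1*282655 = -9/(-666) - 282655 = -9*(-1)/666 - 282655 = -1*(-1/74) - 282655 = 1/74 - 282655 = -20916469/74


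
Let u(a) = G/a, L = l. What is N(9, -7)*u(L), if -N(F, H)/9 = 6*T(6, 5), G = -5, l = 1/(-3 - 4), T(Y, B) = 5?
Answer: -9450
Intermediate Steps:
l = -⅐ (l = 1/(-7) = -⅐ ≈ -0.14286)
N(F, H) = -270 (N(F, H) = -54*5 = -9*30 = -270)
L = -⅐ ≈ -0.14286
u(a) = -5/a
N(9, -7)*u(L) = -(-1350)/(-⅐) = -(-1350)*(-7) = -270*35 = -9450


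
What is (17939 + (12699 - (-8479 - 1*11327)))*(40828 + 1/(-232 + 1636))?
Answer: 722894211443/351 ≈ 2.0595e+9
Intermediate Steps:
(17939 + (12699 - (-8479 - 1*11327)))*(40828 + 1/(-232 + 1636)) = (17939 + (12699 - (-8479 - 11327)))*(40828 + 1/1404) = (17939 + (12699 - 1*(-19806)))*(40828 + 1/1404) = (17939 + (12699 + 19806))*(57322513/1404) = (17939 + 32505)*(57322513/1404) = 50444*(57322513/1404) = 722894211443/351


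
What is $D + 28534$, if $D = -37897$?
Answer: $-9363$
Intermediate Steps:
$D + 28534 = -37897 + 28534 = -9363$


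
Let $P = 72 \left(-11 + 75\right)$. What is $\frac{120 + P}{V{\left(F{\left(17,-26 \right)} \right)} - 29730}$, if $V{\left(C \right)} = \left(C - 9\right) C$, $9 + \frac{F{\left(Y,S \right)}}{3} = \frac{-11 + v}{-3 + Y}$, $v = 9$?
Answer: $- \frac{38612}{234635} \approx -0.16456$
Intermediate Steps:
$P = 4608$ ($P = 72 \cdot 64 = 4608$)
$F{\left(Y,S \right)} = -27 - \frac{6}{-3 + Y}$ ($F{\left(Y,S \right)} = -27 + 3 \frac{-11 + 9}{-3 + Y} = -27 + 3 \left(- \frac{2}{-3 + Y}\right) = -27 - \frac{6}{-3 + Y}$)
$V{\left(C \right)} = C \left(-9 + C\right)$ ($V{\left(C \right)} = \left(-9 + C\right) C = C \left(-9 + C\right)$)
$\frac{120 + P}{V{\left(F{\left(17,-26 \right)} \right)} - 29730} = \frac{120 + 4608}{\frac{3 \left(25 - 153\right)}{-3 + 17} \left(-9 + \frac{3 \left(25 - 153\right)}{-3 + 17}\right) - 29730} = \frac{4728}{\frac{3 \left(25 - 153\right)}{14} \left(-9 + \frac{3 \left(25 - 153\right)}{14}\right) - 29730} = \frac{4728}{3 \cdot \frac{1}{14} \left(-128\right) \left(-9 + 3 \cdot \frac{1}{14} \left(-128\right)\right) - 29730} = \frac{4728}{- \frac{192 \left(-9 - \frac{192}{7}\right)}{7} - 29730} = \frac{4728}{\left(- \frac{192}{7}\right) \left(- \frac{255}{7}\right) - 29730} = \frac{4728}{\frac{48960}{49} - 29730} = \frac{4728}{- \frac{1407810}{49}} = 4728 \left(- \frac{49}{1407810}\right) = - \frac{38612}{234635}$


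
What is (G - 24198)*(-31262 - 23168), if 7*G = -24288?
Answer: 10541675820/7 ≈ 1.5060e+9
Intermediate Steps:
G = -24288/7 (G = (⅐)*(-24288) = -24288/7 ≈ -3469.7)
(G - 24198)*(-31262 - 23168) = (-24288/7 - 24198)*(-31262 - 23168) = -193674/7*(-54430) = 10541675820/7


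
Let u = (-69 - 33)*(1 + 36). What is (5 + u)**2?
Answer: 14205361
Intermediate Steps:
u = -3774 (u = -102*37 = -3774)
(5 + u)**2 = (5 - 3774)**2 = (-3769)**2 = 14205361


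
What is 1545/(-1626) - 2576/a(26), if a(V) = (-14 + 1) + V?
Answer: -1402887/7046 ≈ -199.10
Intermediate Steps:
a(V) = -13 + V
1545/(-1626) - 2576/a(26) = 1545/(-1626) - 2576/(-13 + 26) = 1545*(-1/1626) - 2576/13 = -515/542 - 2576*1/13 = -515/542 - 2576/13 = -1402887/7046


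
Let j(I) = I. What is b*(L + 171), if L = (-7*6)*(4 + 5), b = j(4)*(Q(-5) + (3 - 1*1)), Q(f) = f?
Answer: 2484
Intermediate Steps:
b = -12 (b = 4*(-5 + (3 - 1*1)) = 4*(-5 + (3 - 1)) = 4*(-5 + 2) = 4*(-3) = -12)
L = -378 (L = -42*9 = -378)
b*(L + 171) = -12*(-378 + 171) = -12*(-207) = 2484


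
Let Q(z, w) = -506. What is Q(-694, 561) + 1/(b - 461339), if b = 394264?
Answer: -33939951/67075 ≈ -506.00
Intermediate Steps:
Q(-694, 561) + 1/(b - 461339) = -506 + 1/(394264 - 461339) = -506 + 1/(-67075) = -506 - 1/67075 = -33939951/67075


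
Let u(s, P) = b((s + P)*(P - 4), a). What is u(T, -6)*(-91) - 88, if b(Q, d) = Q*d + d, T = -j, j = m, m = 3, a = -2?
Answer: 16474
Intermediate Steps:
j = 3
T = -3 (T = -1*3 = -3)
b(Q, d) = d + Q*d
u(s, P) = -2 - 2*(-4 + P)*(P + s) (u(s, P) = -2*(1 + (s + P)*(P - 4)) = -2*(1 + (P + s)*(-4 + P)) = -2*(1 + (-4 + P)*(P + s)) = -2 - 2*(-4 + P)*(P + s))
u(T, -6)*(-91) - 88 = (-2 - 2*(-6)**2 + 8*(-6) + 8*(-3) - 2*(-6)*(-3))*(-91) - 88 = (-2 - 2*36 - 48 - 24 - 36)*(-91) - 88 = (-2 - 72 - 48 - 24 - 36)*(-91) - 88 = -182*(-91) - 88 = 16562 - 88 = 16474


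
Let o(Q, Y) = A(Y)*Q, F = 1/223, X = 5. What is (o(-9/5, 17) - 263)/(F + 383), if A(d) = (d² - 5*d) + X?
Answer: -356354/213525 ≈ -1.6689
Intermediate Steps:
F = 1/223 ≈ 0.0044843
A(d) = 5 + d² - 5*d (A(d) = (d² - 5*d) + 5 = 5 + d² - 5*d)
o(Q, Y) = Q*(5 + Y² - 5*Y) (o(Q, Y) = (5 + Y² - 5*Y)*Q = Q*(5 + Y² - 5*Y))
(o(-9/5, 17) - 263)/(F + 383) = ((-9/5)*(5 + 17² - 5*17) - 263)/(1/223 + 383) = ((-9*⅕)*(5 + 289 - 85) - 263)/(85410/223) = (-9/5*209 - 263)*(223/85410) = (-1881/5 - 263)*(223/85410) = -3196/5*223/85410 = -356354/213525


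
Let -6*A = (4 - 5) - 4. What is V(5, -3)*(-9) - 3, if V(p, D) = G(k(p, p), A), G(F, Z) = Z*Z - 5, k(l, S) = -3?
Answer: 143/4 ≈ 35.750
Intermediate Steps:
A = ⅚ (A = -((4 - 5) - 4)/6 = -(-1 - 4)/6 = -⅙*(-5) = ⅚ ≈ 0.83333)
G(F, Z) = -5 + Z² (G(F, Z) = Z² - 5 = -5 + Z²)
V(p, D) = -155/36 (V(p, D) = -5 + (⅚)² = -5 + 25/36 = -155/36)
V(5, -3)*(-9) - 3 = -155/36*(-9) - 3 = 155/4 - 3 = 143/4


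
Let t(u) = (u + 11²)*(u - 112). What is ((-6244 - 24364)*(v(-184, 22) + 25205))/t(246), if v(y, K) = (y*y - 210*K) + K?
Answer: -833501752/24589 ≈ -33897.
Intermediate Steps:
t(u) = (-112 + u)*(121 + u) (t(u) = (u + 121)*(-112 + u) = (121 + u)*(-112 + u) = (-112 + u)*(121 + u))
v(y, K) = y² - 209*K (v(y, K) = (y² - 210*K) + K = y² - 209*K)
((-6244 - 24364)*(v(-184, 22) + 25205))/t(246) = ((-6244 - 24364)*(((-184)² - 209*22) + 25205))/(-13552 + 246² + 9*246) = (-30608*((33856 - 4598) + 25205))/(-13552 + 60516 + 2214) = -30608*(29258 + 25205)/49178 = -30608*54463*(1/49178) = -1667003504*1/49178 = -833501752/24589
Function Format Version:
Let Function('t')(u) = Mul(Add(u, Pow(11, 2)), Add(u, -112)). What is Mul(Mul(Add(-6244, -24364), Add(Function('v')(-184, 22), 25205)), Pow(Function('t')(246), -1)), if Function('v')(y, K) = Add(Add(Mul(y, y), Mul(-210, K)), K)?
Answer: Rational(-833501752, 24589) ≈ -33897.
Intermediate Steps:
Function('t')(u) = Mul(Add(-112, u), Add(121, u)) (Function('t')(u) = Mul(Add(u, 121), Add(-112, u)) = Mul(Add(121, u), Add(-112, u)) = Mul(Add(-112, u), Add(121, u)))
Function('v')(y, K) = Add(Pow(y, 2), Mul(-209, K)) (Function('v')(y, K) = Add(Add(Pow(y, 2), Mul(-210, K)), K) = Add(Pow(y, 2), Mul(-209, K)))
Mul(Mul(Add(-6244, -24364), Add(Function('v')(-184, 22), 25205)), Pow(Function('t')(246), -1)) = Mul(Mul(Add(-6244, -24364), Add(Add(Pow(-184, 2), Mul(-209, 22)), 25205)), Pow(Add(-13552, Pow(246, 2), Mul(9, 246)), -1)) = Mul(Mul(-30608, Add(Add(33856, -4598), 25205)), Pow(Add(-13552, 60516, 2214), -1)) = Mul(Mul(-30608, Add(29258, 25205)), Pow(49178, -1)) = Mul(Mul(-30608, 54463), Rational(1, 49178)) = Mul(-1667003504, Rational(1, 49178)) = Rational(-833501752, 24589)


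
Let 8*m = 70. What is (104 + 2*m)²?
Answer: 59049/4 ≈ 14762.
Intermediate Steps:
m = 35/4 (m = (⅛)*70 = 35/4 ≈ 8.7500)
(104 + 2*m)² = (104 + 2*(35/4))² = (104 + 35/2)² = (243/2)² = 59049/4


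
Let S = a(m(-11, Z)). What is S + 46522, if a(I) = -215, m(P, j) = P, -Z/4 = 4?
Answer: 46307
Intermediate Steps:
Z = -16 (Z = -4*4 = -16)
S = -215
S + 46522 = -215 + 46522 = 46307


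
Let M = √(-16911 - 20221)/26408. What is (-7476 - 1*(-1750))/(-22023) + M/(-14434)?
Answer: 5726/22023 - I*√9283/190586536 ≈ 0.26 - 5.0554e-7*I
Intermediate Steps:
M = I*√9283/13204 (M = √(-37132)*(1/26408) = (2*I*√9283)*(1/26408) = I*√9283/13204 ≈ 0.0072969*I)
(-7476 - 1*(-1750))/(-22023) + M/(-14434) = (-7476 - 1*(-1750))/(-22023) + (I*√9283/13204)/(-14434) = (-7476 + 1750)*(-1/22023) + (I*√9283/13204)*(-1/14434) = -5726*(-1/22023) - I*√9283/190586536 = 5726/22023 - I*√9283/190586536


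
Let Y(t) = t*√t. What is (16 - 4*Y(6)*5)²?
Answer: 86656 - 3840*√6 ≈ 77250.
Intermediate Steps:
Y(t) = t^(3/2)
(16 - 4*Y(6)*5)² = (16 - 24*√6*5)² = (16 - 120*√6)²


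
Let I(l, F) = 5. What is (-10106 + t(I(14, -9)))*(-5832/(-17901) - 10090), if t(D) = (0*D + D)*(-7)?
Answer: 22612584338/221 ≈ 1.0232e+8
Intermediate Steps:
t(D) = -7*D (t(D) = (0 + D)*(-7) = D*(-7) = -7*D)
(-10106 + t(I(14, -9)))*(-5832/(-17901) - 10090) = (-10106 - 7*5)*(-5832/(-17901) - 10090) = (-10106 - 35)*(-5832*(-1/17901) - 10090) = -10141*(72/221 - 10090) = -10141*(-2229818/221) = 22612584338/221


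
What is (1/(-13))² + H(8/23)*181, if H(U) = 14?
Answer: 428247/169 ≈ 2534.0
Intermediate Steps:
(1/(-13))² + H(8/23)*181 = (1/(-13))² + 14*181 = (-1/13)² + 2534 = 1/169 + 2534 = 428247/169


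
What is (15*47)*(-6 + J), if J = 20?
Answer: 9870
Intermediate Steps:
(15*47)*(-6 + J) = (15*47)*(-6 + 20) = 705*14 = 9870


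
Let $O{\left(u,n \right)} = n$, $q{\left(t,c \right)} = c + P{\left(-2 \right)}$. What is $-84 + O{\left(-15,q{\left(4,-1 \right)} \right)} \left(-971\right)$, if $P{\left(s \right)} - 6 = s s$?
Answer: $-8823$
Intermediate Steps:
$P{\left(s \right)} = 6 + s^{2}$ ($P{\left(s \right)} = 6 + s s = 6 + s^{2}$)
$q{\left(t,c \right)} = 10 + c$ ($q{\left(t,c \right)} = c + \left(6 + \left(-2\right)^{2}\right) = c + \left(6 + 4\right) = c + 10 = 10 + c$)
$-84 + O{\left(-15,q{\left(4,-1 \right)} \right)} \left(-971\right) = -84 + \left(10 - 1\right) \left(-971\right) = -84 + 9 \left(-971\right) = -84 - 8739 = -8823$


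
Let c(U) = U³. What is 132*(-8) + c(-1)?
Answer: -1057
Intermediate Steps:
132*(-8) + c(-1) = 132*(-8) + (-1)³ = -1056 - 1 = -1057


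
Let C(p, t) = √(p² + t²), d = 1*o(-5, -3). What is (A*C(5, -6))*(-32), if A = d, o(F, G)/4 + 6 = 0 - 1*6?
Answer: 1536*√61 ≈ 11997.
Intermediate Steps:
o(F, G) = -48 (o(F, G) = -24 + 4*(0 - 1*6) = -24 + 4*(0 - 6) = -24 + 4*(-6) = -24 - 24 = -48)
d = -48 (d = 1*(-48) = -48)
A = -48
(A*C(5, -6))*(-32) = -48*√(5² + (-6)²)*(-32) = -48*√(25 + 36)*(-32) = -48*√61*(-32) = 1536*√61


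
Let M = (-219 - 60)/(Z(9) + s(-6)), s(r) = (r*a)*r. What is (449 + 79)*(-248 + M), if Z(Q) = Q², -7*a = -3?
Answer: -3311792/25 ≈ -1.3247e+5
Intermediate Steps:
a = 3/7 (a = -⅐*(-3) = 3/7 ≈ 0.42857)
s(r) = 3*r²/7 (s(r) = (r*(3/7))*r = (3*r/7)*r = 3*r²/7)
M = -217/75 (M = (-219 - 60)/(9² + (3/7)*(-6)²) = -279/(81 + (3/7)*36) = -279/(81 + 108/7) = -279/675/7 = -279*7/675 = -217/75 ≈ -2.8933)
(449 + 79)*(-248 + M) = (449 + 79)*(-248 - 217/75) = 528*(-18817/75) = -3311792/25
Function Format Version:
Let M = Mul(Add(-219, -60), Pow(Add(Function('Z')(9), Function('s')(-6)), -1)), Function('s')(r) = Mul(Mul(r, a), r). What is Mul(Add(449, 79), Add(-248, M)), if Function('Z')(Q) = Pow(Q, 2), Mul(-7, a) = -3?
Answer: Rational(-3311792, 25) ≈ -1.3247e+5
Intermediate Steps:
a = Rational(3, 7) (a = Mul(Rational(-1, 7), -3) = Rational(3, 7) ≈ 0.42857)
Function('s')(r) = Mul(Rational(3, 7), Pow(r, 2)) (Function('s')(r) = Mul(Mul(r, Rational(3, 7)), r) = Mul(Mul(Rational(3, 7), r), r) = Mul(Rational(3, 7), Pow(r, 2)))
M = Rational(-217, 75) (M = Mul(Add(-219, -60), Pow(Add(Pow(9, 2), Mul(Rational(3, 7), Pow(-6, 2))), -1)) = Mul(-279, Pow(Add(81, Mul(Rational(3, 7), 36)), -1)) = Mul(-279, Pow(Add(81, Rational(108, 7)), -1)) = Mul(-279, Pow(Rational(675, 7), -1)) = Mul(-279, Rational(7, 675)) = Rational(-217, 75) ≈ -2.8933)
Mul(Add(449, 79), Add(-248, M)) = Mul(Add(449, 79), Add(-248, Rational(-217, 75))) = Mul(528, Rational(-18817, 75)) = Rational(-3311792, 25)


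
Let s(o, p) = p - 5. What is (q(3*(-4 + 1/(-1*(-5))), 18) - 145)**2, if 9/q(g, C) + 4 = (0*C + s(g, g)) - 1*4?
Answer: 314530225/14884 ≈ 21132.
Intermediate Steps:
s(o, p) = -5 + p
q(g, C) = 9/(-13 + g) (q(g, C) = 9/(-4 + ((0*C + (-5 + g)) - 1*4)) = 9/(-4 + ((0 + (-5 + g)) - 4)) = 9/(-4 + ((-5 + g) - 4)) = 9/(-4 + (-9 + g)) = 9/(-13 + g))
(q(3*(-4 + 1/(-1*(-5))), 18) - 145)**2 = (9/(-13 + 3*(-4 + 1/(-1*(-5)))) - 145)**2 = (9/(-13 + 3*(-4 + 1/5)) - 145)**2 = (9/(-13 + 3*(-19/5)) - 145)**2 = (9/(-13 - 57/5) - 145)**2 = (9/(-122/5) - 145)**2 = (9*(-5/122) - 145)**2 = (-45/122 - 145)**2 = (-17735/122)**2 = 314530225/14884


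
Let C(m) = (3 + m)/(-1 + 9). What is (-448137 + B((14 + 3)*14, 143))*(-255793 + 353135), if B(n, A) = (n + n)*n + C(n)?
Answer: -130367755721/4 ≈ -3.2592e+10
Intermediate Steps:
C(m) = 3/8 + m/8 (C(m) = (3 + m)/8 = (3 + m)*(⅛) = 3/8 + m/8)
B(n, A) = 3/8 + 2*n² + n/8 (B(n, A) = (n + n)*n + (3/8 + n/8) = (2*n)*n + (3/8 + n/8) = 2*n² + (3/8 + n/8) = 3/8 + 2*n² + n/8)
(-448137 + B((14 + 3)*14, 143))*(-255793 + 353135) = (-448137 + (3/8 + 2*((14 + 3)*14)² + ((14 + 3)*14)/8))*(-255793 + 353135) = (-448137 + (3/8 + 2*(17*14)² + (17*14)/8))*97342 = (-448137 + (3/8 + 2*238² + (⅛)*238))*97342 = (-448137 + (3/8 + 2*56644 + 119/4))*97342 = (-448137 + (3/8 + 113288 + 119/4))*97342 = (-448137 + 906545/8)*97342 = -2678551/8*97342 = -130367755721/4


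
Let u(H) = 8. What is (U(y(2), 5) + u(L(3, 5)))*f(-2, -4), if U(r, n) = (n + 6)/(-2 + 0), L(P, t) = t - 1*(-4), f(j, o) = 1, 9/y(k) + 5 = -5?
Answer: 5/2 ≈ 2.5000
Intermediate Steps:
y(k) = -9/10 (y(k) = 9/(-5 - 5) = 9/(-10) = 9*(-1/10) = -9/10)
L(P, t) = 4 + t (L(P, t) = t + 4 = 4 + t)
U(r, n) = -3 - n/2 (U(r, n) = (6 + n)/(-2) = (6 + n)*(-1/2) = -3 - n/2)
(U(y(2), 5) + u(L(3, 5)))*f(-2, -4) = ((-3 - 1/2*5) + 8)*1 = ((-3 - 5/2) + 8)*1 = (-11/2 + 8)*1 = (5/2)*1 = 5/2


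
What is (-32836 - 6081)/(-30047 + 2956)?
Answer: 38917/27091 ≈ 1.4365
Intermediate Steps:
(-32836 - 6081)/(-30047 + 2956) = -38917/(-27091) = -38917*(-1/27091) = 38917/27091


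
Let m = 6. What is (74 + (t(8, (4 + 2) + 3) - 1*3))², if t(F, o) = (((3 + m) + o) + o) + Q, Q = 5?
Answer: 10609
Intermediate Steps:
t(F, o) = 14 + 2*o (t(F, o) = (((3 + 6) + o) + o) + 5 = ((9 + o) + o) + 5 = (9 + 2*o) + 5 = 14 + 2*o)
(74 + (t(8, (4 + 2) + 3) - 1*3))² = (74 + ((14 + 2*((4 + 2) + 3)) - 1*3))² = (74 + ((14 + 2*(6 + 3)) - 3))² = (74 + ((14 + 2*9) - 3))² = (74 + ((14 + 18) - 3))² = (74 + (32 - 3))² = (74 + 29)² = 103² = 10609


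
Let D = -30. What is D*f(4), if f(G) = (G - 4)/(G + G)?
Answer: 0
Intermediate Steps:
f(G) = (-4 + G)/(2*G) (f(G) = (-4 + G)/((2*G)) = (-4 + G)*(1/(2*G)) = (-4 + G)/(2*G))
D*f(4) = -15*(-4 + 4)/4 = -15*0/4 = -30*0 = 0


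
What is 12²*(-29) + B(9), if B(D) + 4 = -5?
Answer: -4185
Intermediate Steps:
B(D) = -9 (B(D) = -4 - 5 = -9)
12²*(-29) + B(9) = 12²*(-29) - 9 = 144*(-29) - 9 = -4176 - 9 = -4185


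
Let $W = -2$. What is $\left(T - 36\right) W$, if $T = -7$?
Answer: $86$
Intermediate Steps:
$\left(T - 36\right) W = \left(-7 - 36\right) \left(-2\right) = \left(-43\right) \left(-2\right) = 86$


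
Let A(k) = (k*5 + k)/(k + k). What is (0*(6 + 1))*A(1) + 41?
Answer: 41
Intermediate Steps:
A(k) = 3 (A(k) = (5*k + k)/((2*k)) = (6*k)*(1/(2*k)) = 3)
(0*(6 + 1))*A(1) + 41 = (0*(6 + 1))*3 + 41 = (0*7)*3 + 41 = 0*3 + 41 = 0 + 41 = 41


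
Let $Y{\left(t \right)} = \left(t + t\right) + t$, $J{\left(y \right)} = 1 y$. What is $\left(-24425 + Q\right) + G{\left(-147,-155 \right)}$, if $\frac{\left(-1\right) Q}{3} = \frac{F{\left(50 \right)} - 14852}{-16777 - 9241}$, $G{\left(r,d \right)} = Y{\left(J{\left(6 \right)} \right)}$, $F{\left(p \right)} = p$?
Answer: $- \frac{317532866}{13009} \approx -24409.0$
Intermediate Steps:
$J{\left(y \right)} = y$
$Y{\left(t \right)} = 3 t$ ($Y{\left(t \right)} = 2 t + t = 3 t$)
$G{\left(r,d \right)} = 18$ ($G{\left(r,d \right)} = 3 \cdot 6 = 18$)
$Q = - \frac{22203}{13009}$ ($Q = - 3 \frac{50 - 14852}{-16777 - 9241} = - 3 \left(- \frac{14802}{-26018}\right) = - 3 \left(\left(-14802\right) \left(- \frac{1}{26018}\right)\right) = \left(-3\right) \frac{7401}{13009} = - \frac{22203}{13009} \approx -1.7067$)
$\left(-24425 + Q\right) + G{\left(-147,-155 \right)} = \left(-24425 - \frac{22203}{13009}\right) + 18 = - \frac{317767028}{13009} + 18 = - \frac{317532866}{13009}$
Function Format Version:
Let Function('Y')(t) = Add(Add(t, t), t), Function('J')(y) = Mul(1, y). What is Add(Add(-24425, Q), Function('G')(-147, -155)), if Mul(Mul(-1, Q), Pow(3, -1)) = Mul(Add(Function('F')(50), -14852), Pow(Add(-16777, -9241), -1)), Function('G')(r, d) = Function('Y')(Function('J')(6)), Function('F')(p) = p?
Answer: Rational(-317532866, 13009) ≈ -24409.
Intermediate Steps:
Function('J')(y) = y
Function('Y')(t) = Mul(3, t) (Function('Y')(t) = Add(Mul(2, t), t) = Mul(3, t))
Function('G')(r, d) = 18 (Function('G')(r, d) = Mul(3, 6) = 18)
Q = Rational(-22203, 13009) (Q = Mul(-3, Mul(Add(50, -14852), Pow(Add(-16777, -9241), -1))) = Mul(-3, Mul(-14802, Pow(-26018, -1))) = Mul(-3, Mul(-14802, Rational(-1, 26018))) = Mul(-3, Rational(7401, 13009)) = Rational(-22203, 13009) ≈ -1.7067)
Add(Add(-24425, Q), Function('G')(-147, -155)) = Add(Add(-24425, Rational(-22203, 13009)), 18) = Add(Rational(-317767028, 13009), 18) = Rational(-317532866, 13009)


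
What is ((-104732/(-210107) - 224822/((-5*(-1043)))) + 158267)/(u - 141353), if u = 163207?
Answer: 173367728328761/23945602741270 ≈ 7.2401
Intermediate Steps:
((-104732/(-210107) - 224822/((-5*(-1043)))) + 158267)/(u - 141353) = ((-104732/(-210107) - 224822/((-5*(-1043)))) + 158267)/(163207 - 141353) = ((-104732*(-1/210107) - 224822/5215) + 158267)/21854 = ((104732/210107 - 224822*1/5215) + 158267)*(1/21854) = ((104732/210107 - 224822/5215) + 158267)*(1/21854) = (-46690498574/1095708005 + 158267)*(1/21854) = (173367728328761/1095708005)*(1/21854) = 173367728328761/23945602741270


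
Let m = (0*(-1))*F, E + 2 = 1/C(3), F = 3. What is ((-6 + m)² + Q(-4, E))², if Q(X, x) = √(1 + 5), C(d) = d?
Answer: (36 + √6)² ≈ 1478.4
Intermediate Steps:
E = -5/3 (E = -2 + 1/3 = -2 + ⅓ = -5/3 ≈ -1.6667)
m = 0 (m = (0*(-1))*3 = 0*3 = 0)
Q(X, x) = √6
((-6 + m)² + Q(-4, E))² = ((-6 + 0)² + √6)² = ((-6)² + √6)² = (36 + √6)²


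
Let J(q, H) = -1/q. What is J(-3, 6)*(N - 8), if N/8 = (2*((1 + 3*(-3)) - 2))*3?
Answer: -488/3 ≈ -162.67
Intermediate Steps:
N = -480 (N = 8*((2*((1 + 3*(-3)) - 2))*3) = 8*((2*((1 - 9) - 2))*3) = 8*((2*(-8 - 2))*3) = 8*((2*(-10))*3) = 8*(-20*3) = 8*(-60) = -480)
J(-3, 6)*(N - 8) = (-1/(-3))*(-480 - 8) = -1*(-⅓)*(-488) = (⅓)*(-488) = -488/3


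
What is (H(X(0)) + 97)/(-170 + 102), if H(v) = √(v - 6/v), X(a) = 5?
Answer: -97/68 - √95/340 ≈ -1.4551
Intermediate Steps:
(H(X(0)) + 97)/(-170 + 102) = (√(5 - 6/5) + 97)/(-170 + 102) = (√(5 - 6*⅕) + 97)/(-68) = (√(5 - 6/5) + 97)*(-1/68) = (√(19/5) + 97)*(-1/68) = (√95/5 + 97)*(-1/68) = (97 + √95/5)*(-1/68) = -97/68 - √95/340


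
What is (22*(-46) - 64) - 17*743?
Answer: -13707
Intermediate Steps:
(22*(-46) - 64) - 17*743 = (-1012 - 64) - 12631 = -1076 - 12631 = -13707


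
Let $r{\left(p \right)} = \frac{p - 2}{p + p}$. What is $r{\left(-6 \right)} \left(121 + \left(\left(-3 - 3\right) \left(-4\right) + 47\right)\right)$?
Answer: $128$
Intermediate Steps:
$r{\left(p \right)} = \frac{-2 + p}{2 p}$
$r{\left(-6 \right)} \left(121 + \left(\left(-3 - 3\right) \left(-4\right) + 47\right)\right) = \frac{-2 - 6}{2 \left(-6\right)} \left(121 + \left(\left(-3 - 3\right) \left(-4\right) + 47\right)\right) = \frac{1}{2} \left(- \frac{1}{6}\right) \left(-8\right) \left(121 + \left(\left(-6\right) \left(-4\right) + 47\right)\right) = \frac{2 \left(121 + \left(24 + 47\right)\right)}{3} = \frac{2 \left(121 + 71\right)}{3} = \frac{2}{3} \cdot 192 = 128$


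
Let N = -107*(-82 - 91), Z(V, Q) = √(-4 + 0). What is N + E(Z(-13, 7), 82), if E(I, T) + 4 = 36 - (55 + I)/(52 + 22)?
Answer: 1372127/74 - I/37 ≈ 18542.0 - 0.027027*I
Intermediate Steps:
Z(V, Q) = 2*I (Z(V, Q) = √(-4) = 2*I)
N = 18511 (N = -107*(-173) = 18511)
E(I, T) = 2313/74 - I/74 (E(I, T) = -4 + (36 - (55 + I)/(52 + 22)) = -4 + (36 - (55 + I)/74) = -4 + (36 - (55/74 + I/74)) = -4 + (36 + (-55/74 - I/74)) = -4 + (2609/74 - I/74) = 2313/74 - I/74)
N + E(Z(-13, 7), 82) = 18511 + (2313/74 - I/37) = 1372127/74 - I/37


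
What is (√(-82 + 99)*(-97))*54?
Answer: -5238*√17 ≈ -21597.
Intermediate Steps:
(√(-82 + 99)*(-97))*54 = (√17*(-97))*54 = -97*√17*54 = -5238*√17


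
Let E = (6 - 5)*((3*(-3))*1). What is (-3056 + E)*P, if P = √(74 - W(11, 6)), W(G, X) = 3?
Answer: -3065*√71 ≈ -25826.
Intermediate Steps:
E = -9 (E = 1*(-9*1) = 1*(-9) = -9)
P = √71 (P = √(74 - 1*3) = √(74 - 3) = √71 ≈ 8.4261)
(-3056 + E)*P = (-3056 - 9)*√71 = -3065*√71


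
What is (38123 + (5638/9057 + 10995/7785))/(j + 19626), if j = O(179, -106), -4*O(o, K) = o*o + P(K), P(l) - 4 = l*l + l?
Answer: 79648840272/18451877423 ≈ 4.3166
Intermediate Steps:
P(l) = 4 + l + l² (P(l) = 4 + (l*l + l) = 4 + (l² + l) = 4 + (l + l²) = 4 + l + l²)
O(o, K) = -1 - K/4 - K²/4 - o²/4 (O(o, K) = -(o*o + (4 + K + K²))/4 = -(o² + (4 + K + K²))/4 = -(4 + K + K² + o²)/4 = -1 - K/4 - K²/4 - o²/4)
j = -43175/4 (j = -1 - ¼*(-106) - ¼*(-106)² - ¼*179² = -1 + 53/2 - ¼*11236 - ¼*32041 = -1 + 53/2 - 2809 - 32041/4 = -43175/4 ≈ -10794.)
(38123 + (5638/9057 + 10995/7785))/(j + 19626) = (38123 + (5638/9057 + 10995/7785))/(-43175/4 + 19626) = (38123 + (5638*(1/9057) + 10995*(1/7785)))/(35329/4) = (38123 + (5638/9057 + 733/519))*(4/35329) = (38123 + 1062767/522287)*(4/35329) = (19912210068/522287)*(4/35329) = 79648840272/18451877423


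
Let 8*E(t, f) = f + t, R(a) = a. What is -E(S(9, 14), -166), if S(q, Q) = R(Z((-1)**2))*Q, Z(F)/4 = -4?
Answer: 195/4 ≈ 48.750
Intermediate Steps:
Z(F) = -16 (Z(F) = 4*(-4) = -16)
S(q, Q) = -16*Q
E(t, f) = f/8 + t/8 (E(t, f) = (f + t)/8 = f/8 + t/8)
-E(S(9, 14), -166) = -((1/8)*(-166) + (-16*14)/8) = -(-83/4 + (1/8)*(-224)) = -(-83/4 - 28) = -1*(-195/4) = 195/4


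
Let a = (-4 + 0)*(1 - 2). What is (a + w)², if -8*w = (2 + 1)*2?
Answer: 169/16 ≈ 10.563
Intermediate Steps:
a = 4 (a = -4*(-1) = 4)
w = -¾ (w = -(2 + 1)*2/8 = -3*2/8 = -⅛*6 = -¾ ≈ -0.75000)
(a + w)² = (4 - ¾)² = (13/4)² = 169/16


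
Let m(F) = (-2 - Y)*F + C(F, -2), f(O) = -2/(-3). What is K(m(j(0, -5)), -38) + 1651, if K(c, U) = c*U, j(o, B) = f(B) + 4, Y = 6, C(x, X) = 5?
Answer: 8639/3 ≈ 2879.7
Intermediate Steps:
f(O) = ⅔ (f(O) = -2*(-⅓) = ⅔)
j(o, B) = 14/3 (j(o, B) = ⅔ + 4 = 14/3)
m(F) = 5 - 8*F (m(F) = (-2 - 1*6)*F + 5 = (-2 - 6)*F + 5 = -8*F + 5 = 5 - 8*F)
K(c, U) = U*c
K(m(j(0, -5)), -38) + 1651 = -38*(5 - 8*14/3) + 1651 = -38*(5 - 112/3) + 1651 = -38*(-97/3) + 1651 = 3686/3 + 1651 = 8639/3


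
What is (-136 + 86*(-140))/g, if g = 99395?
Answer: -12176/99395 ≈ -0.12250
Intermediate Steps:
(-136 + 86*(-140))/g = (-136 + 86*(-140))/99395 = (-136 - 12040)*(1/99395) = -12176*1/99395 = -12176/99395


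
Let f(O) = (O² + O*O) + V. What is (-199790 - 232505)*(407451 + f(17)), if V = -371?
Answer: -176228515110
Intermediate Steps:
f(O) = -371 + 2*O² (f(O) = (O² + O*O) - 371 = (O² + O²) - 371 = 2*O² - 371 = -371 + 2*O²)
(-199790 - 232505)*(407451 + f(17)) = (-199790 - 232505)*(407451 + (-371 + 2*17²)) = -432295*(407451 + (-371 + 2*289)) = -432295*(407451 + (-371 + 578)) = -432295*(407451 + 207) = -432295*407658 = -176228515110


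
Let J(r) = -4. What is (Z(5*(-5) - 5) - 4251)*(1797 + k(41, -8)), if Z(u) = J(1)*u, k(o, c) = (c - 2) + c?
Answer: -7349049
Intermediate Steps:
k(o, c) = -2 + 2*c (k(o, c) = (-2 + c) + c = -2 + 2*c)
Z(u) = -4*u
(Z(5*(-5) - 5) - 4251)*(1797 + k(41, -8)) = (-4*(5*(-5) - 5) - 4251)*(1797 + (-2 + 2*(-8))) = (-4*(-25 - 5) - 4251)*(1797 + (-2 - 16)) = (-4*(-30) - 4251)*(1797 - 18) = (120 - 4251)*1779 = -4131*1779 = -7349049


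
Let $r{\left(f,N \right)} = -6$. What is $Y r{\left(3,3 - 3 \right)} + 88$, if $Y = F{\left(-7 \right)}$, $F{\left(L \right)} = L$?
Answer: $130$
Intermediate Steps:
$Y = -7$
$Y r{\left(3,3 - 3 \right)} + 88 = \left(-7\right) \left(-6\right) + 88 = 42 + 88 = 130$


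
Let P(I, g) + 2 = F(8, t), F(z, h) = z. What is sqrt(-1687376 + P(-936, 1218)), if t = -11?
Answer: I*sqrt(1687370) ≈ 1299.0*I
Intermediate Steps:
P(I, g) = 6 (P(I, g) = -2 + 8 = 6)
sqrt(-1687376 + P(-936, 1218)) = sqrt(-1687376 + 6) = sqrt(-1687370) = I*sqrt(1687370)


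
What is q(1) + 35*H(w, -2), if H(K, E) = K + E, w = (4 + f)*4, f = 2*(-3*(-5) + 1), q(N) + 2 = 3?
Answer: 4971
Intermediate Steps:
q(N) = 1 (q(N) = -2 + 3 = 1)
f = 32 (f = 2*(15 + 1) = 2*16 = 32)
w = 144 (w = (4 + 32)*4 = 36*4 = 144)
H(K, E) = E + K
q(1) + 35*H(w, -2) = 1 + 35*(-2 + 144) = 1 + 35*142 = 1 + 4970 = 4971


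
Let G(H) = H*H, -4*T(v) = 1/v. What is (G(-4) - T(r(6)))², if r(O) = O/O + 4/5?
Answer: 337561/1296 ≈ 260.46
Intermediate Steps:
r(O) = 9/5 (r(O) = 1 + 4*(⅕) = 1 + ⅘ = 9/5)
T(v) = -1/(4*v)
G(H) = H²
(G(-4) - T(r(6)))² = ((-4)² - (-1)/(4*9/5))² = (16 - (-1)*5/(4*9))² = (16 - 1*(-5/36))² = (16 + 5/36)² = (581/36)² = 337561/1296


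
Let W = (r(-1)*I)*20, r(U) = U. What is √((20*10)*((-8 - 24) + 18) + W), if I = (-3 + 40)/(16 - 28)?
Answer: I*√24645/3 ≈ 52.329*I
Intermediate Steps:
I = -37/12 (I = 37/(-12) = 37*(-1/12) = -37/12 ≈ -3.0833)
W = 185/3 (W = -1*(-37/12)*20 = (37/12)*20 = 185/3 ≈ 61.667)
√((20*10)*((-8 - 24) + 18) + W) = √((20*10)*((-8 - 24) + 18) + 185/3) = √(200*(-32 + 18) + 185/3) = √(200*(-14) + 185/3) = √(-2800 + 185/3) = √(-8215/3) = I*√24645/3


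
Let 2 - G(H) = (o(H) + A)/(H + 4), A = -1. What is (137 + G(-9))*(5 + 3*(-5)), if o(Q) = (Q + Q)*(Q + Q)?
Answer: -2036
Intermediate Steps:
o(Q) = 4*Q² (o(Q) = (2*Q)*(2*Q) = 4*Q²)
G(H) = 2 - (-1 + 4*H²)/(4 + H) (G(H) = 2 - (4*H² - 1)/(H + 4) = 2 - (-1 + 4*H²)/(4 + H))
(137 + G(-9))*(5 + 3*(-5)) = (137 + (9 - 4*(-9)² + 2*(-9))/(4 - 9))*(5 + 3*(-5)) = (137 + (9 - 4*81 - 18)/(-5))*(5 - 15) = (137 - (9 - 324 - 18)/5)*(-10) = (137 - ⅕*(-333))*(-10) = (137 + 333/5)*(-10) = (1018/5)*(-10) = -2036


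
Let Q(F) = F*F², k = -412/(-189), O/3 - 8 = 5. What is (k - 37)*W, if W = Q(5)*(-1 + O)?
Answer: -31259750/189 ≈ -1.6540e+5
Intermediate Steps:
O = 39 (O = 24 + 3*5 = 24 + 15 = 39)
k = 412/189 (k = -412*(-1/189) = 412/189 ≈ 2.1799)
Q(F) = F³
W = 4750 (W = 5³*(-1 + 39) = 125*38 = 4750)
(k - 37)*W = (412/189 - 37)*4750 = -6581/189*4750 = -31259750/189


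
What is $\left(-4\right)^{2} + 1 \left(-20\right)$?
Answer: $-4$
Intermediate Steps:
$\left(-4\right)^{2} + 1 \left(-20\right) = 16 - 20 = -4$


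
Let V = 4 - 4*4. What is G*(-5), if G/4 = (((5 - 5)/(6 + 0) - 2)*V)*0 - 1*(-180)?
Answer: -3600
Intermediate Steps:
V = -12 (V = 4 - 16 = -12)
G = 720 (G = 4*((((5 - 5)/(6 + 0) - 2)*(-12))*0 - 1*(-180)) = 4*(((0/6 - 2)*(-12))*0 + 180) = 4*(((0*(1/6) - 2)*(-12))*0 + 180) = 4*(((0 - 2)*(-12))*0 + 180) = 4*(-2*(-12)*0 + 180) = 4*(24*0 + 180) = 4*(0 + 180) = 4*180 = 720)
G*(-5) = 720*(-5) = -3600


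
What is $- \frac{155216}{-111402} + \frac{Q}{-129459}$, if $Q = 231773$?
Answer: $- \frac{954311267}{2403665253} \approx -0.39702$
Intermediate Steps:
$- \frac{155216}{-111402} + \frac{Q}{-129459} = - \frac{155216}{-111402} + \frac{231773}{-129459} = \left(-155216\right) \left(- \frac{1}{111402}\right) + 231773 \left(- \frac{1}{129459}\right) = \frac{77608}{55701} - \frac{231773}{129459} = - \frac{954311267}{2403665253}$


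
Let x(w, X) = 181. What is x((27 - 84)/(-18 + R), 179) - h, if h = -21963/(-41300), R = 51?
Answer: 7453337/41300 ≈ 180.47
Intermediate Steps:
h = 21963/41300 (h = -21963*(-1/41300) = 21963/41300 ≈ 0.53179)
x((27 - 84)/(-18 + R), 179) - h = 181 - 1*21963/41300 = 181 - 21963/41300 = 7453337/41300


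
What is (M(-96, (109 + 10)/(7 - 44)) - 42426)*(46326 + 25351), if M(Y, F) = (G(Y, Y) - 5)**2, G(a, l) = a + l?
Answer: -259255709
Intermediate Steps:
M(Y, F) = (-5 + 2*Y)**2 (M(Y, F) = ((Y + Y) - 5)**2 = (2*Y - 5)**2 = (-5 + 2*Y)**2)
(M(-96, (109 + 10)/(7 - 44)) - 42426)*(46326 + 25351) = ((-5 + 2*(-96))**2 - 42426)*(46326 + 25351) = ((-5 - 192)**2 - 42426)*71677 = ((-197)**2 - 42426)*71677 = (38809 - 42426)*71677 = -3617*71677 = -259255709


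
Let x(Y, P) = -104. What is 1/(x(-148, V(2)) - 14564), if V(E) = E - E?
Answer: -1/14668 ≈ -6.8176e-5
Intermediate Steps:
V(E) = 0
1/(x(-148, V(2)) - 14564) = 1/(-104 - 14564) = 1/(-14668) = -1/14668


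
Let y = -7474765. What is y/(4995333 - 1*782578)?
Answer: -1494953/842551 ≈ -1.7743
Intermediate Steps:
y/(4995333 - 1*782578) = -7474765/(4995333 - 1*782578) = -7474765/(4995333 - 782578) = -7474765/4212755 = -7474765*1/4212755 = -1494953/842551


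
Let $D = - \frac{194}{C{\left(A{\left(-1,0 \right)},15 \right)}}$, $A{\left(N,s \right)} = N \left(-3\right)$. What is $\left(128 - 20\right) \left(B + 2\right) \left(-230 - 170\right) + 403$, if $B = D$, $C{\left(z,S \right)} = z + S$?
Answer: $379603$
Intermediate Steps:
$A{\left(N,s \right)} = - 3 N$
$C{\left(z,S \right)} = S + z$
$D = - \frac{97}{9}$ ($D = - \frac{194}{15 - -3} = - \frac{194}{15 + 3} = - \frac{194}{18} = \left(-194\right) \frac{1}{18} = - \frac{97}{9} \approx -10.778$)
$B = - \frac{97}{9} \approx -10.778$
$\left(128 - 20\right) \left(B + 2\right) \left(-230 - 170\right) + 403 = \left(128 - 20\right) \left(- \frac{97}{9} + 2\right) \left(-230 - 170\right) + 403 = \left(128 - 20\right) \left(\left(- \frac{79}{9}\right) \left(-400\right)\right) + 403 = 108 \cdot \frac{31600}{9} + 403 = 379200 + 403 = 379603$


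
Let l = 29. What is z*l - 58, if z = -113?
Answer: -3335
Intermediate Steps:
z*l - 58 = -113*29 - 58 = -3277 - 58 = -3335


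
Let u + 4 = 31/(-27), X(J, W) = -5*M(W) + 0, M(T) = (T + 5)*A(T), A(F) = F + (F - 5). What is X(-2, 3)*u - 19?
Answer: 5047/27 ≈ 186.93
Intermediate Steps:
A(F) = -5 + 2*F (A(F) = F + (-5 + F) = -5 + 2*F)
M(T) = (-5 + 2*T)*(5 + T) (M(T) = (T + 5)*(-5 + 2*T) = (5 + T)*(-5 + 2*T) = (-5 + 2*T)*(5 + T))
X(J, W) = -5*(-5 + 2*W)*(5 + W) (X(J, W) = -5*(-5 + 2*W)*(5 + W) + 0 = -5*(-5 + 2*W)*(5 + W))
u = -139/27 (u = -4 + 31/(-27) = -4 + 31*(-1/27) = -4 - 31/27 = -139/27 ≈ -5.1481)
X(-2, 3)*u - 19 = (125 - 25*3 - 10*3²)*(-139/27) - 19 = (125 - 75 - 10*9)*(-139/27) - 19 = (125 - 75 - 90)*(-139/27) - 19 = -40*(-139/27) - 19 = 5560/27 - 19 = 5047/27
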